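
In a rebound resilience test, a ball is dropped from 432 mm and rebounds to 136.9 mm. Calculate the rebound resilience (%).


Resilience = h_rebound / h_drop * 100
= 136.9 / 432 * 100
= 31.7%

31.7%


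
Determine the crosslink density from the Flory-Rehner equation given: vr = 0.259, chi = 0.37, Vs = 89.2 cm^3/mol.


ln(1 - vr) = ln(1 - 0.259) = -0.2998
Numerator = -((-0.2998) + 0.259 + 0.37 * 0.259^2) = 0.0159
Denominator = 89.2 * (0.259^(1/3) - 0.259/2) = 45.3075
nu = 0.0159 / 45.3075 = 3.5170e-04 mol/cm^3

3.5170e-04 mol/cm^3


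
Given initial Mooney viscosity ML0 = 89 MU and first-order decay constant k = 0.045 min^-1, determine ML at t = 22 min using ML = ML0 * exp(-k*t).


ML = ML0 * exp(-k * t)
ML = 89 * exp(-0.045 * 22)
ML = 89 * 0.3716
ML = 33.07 MU

33.07 MU


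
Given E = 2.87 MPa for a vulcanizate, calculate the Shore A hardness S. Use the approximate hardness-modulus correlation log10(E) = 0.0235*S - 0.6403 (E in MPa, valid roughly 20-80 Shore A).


log10(E) = 0.0235*S - 0.6403  =>  S = (log10(E) + 0.6403) / 0.0235
log10(2.87) = 0.457882
S = (0.457882 + 0.6403) / 0.0235 = 1.098182 / 0.0235
S = 46.7

Shore A = 46.7


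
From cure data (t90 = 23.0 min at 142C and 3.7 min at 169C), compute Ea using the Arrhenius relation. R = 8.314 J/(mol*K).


T1 = 415.15 K, T2 = 442.15 K
1/T1 - 1/T2 = 1.4709e-04
ln(t1/t2) = ln(23.0/3.7) = 1.8272
Ea = 8.314 * 1.8272 / 1.4709e-04 = 103275.6266 J/mol
Ea = 103.28 kJ/mol

103.28 kJ/mol


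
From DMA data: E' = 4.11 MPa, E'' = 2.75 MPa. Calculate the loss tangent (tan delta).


tan delta = E'' / E'
= 2.75 / 4.11
= 0.6691

tan delta = 0.6691


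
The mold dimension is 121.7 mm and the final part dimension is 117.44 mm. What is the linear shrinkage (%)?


Shrinkage = (mold - part) / mold * 100
= (121.7 - 117.44) / 121.7 * 100
= 4.26 / 121.7 * 100
= 3.5%

3.5%


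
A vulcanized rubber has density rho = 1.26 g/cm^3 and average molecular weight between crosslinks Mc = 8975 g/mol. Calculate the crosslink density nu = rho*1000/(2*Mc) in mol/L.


nu = rho * 1000 / (2 * Mc)
nu = 1.26 * 1000 / (2 * 8975)
nu = 1260.0 / 17950
nu = 0.0702 mol/L

0.0702 mol/L


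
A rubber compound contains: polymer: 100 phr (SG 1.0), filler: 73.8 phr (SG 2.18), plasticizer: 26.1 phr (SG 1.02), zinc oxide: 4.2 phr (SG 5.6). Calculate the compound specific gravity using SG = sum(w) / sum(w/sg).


Sum of weights = 204.1
Volume contributions:
  polymer: 100/1.0 = 100.0000
  filler: 73.8/2.18 = 33.8532
  plasticizer: 26.1/1.02 = 25.5882
  zinc oxide: 4.2/5.6 = 0.7500
Sum of volumes = 160.1914
SG = 204.1 / 160.1914 = 1.274

SG = 1.274


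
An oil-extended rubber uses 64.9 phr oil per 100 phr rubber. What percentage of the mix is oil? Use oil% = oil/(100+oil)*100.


Oil % = oil / (100 + oil) * 100
= 64.9 / (100 + 64.9) * 100
= 64.9 / 164.9 * 100
= 39.36%

39.36%


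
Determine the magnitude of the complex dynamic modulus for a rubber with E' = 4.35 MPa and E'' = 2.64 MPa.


|E*| = sqrt(E'^2 + E''^2)
= sqrt(4.35^2 + 2.64^2)
= sqrt(18.9225 + 6.9696)
= 5.088 MPa

5.088 MPa


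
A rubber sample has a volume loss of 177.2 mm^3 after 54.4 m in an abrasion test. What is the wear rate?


Rate = volume_loss / distance
= 177.2 / 54.4
= 3.257 mm^3/m

3.257 mm^3/m


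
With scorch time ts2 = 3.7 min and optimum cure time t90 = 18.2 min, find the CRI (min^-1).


CRI = 100 / (t90 - ts2)
= 100 / (18.2 - 3.7)
= 100 / 14.5
= 6.9 min^-1

6.9 min^-1


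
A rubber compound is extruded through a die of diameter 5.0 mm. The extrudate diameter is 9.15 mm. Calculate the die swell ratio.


Die swell ratio = D_extrudate / D_die
= 9.15 / 5.0
= 1.83

Die swell = 1.83


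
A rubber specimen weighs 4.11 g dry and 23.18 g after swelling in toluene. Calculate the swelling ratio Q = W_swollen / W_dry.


Q = W_swollen / W_dry
Q = 23.18 / 4.11
Q = 5.64

Q = 5.64


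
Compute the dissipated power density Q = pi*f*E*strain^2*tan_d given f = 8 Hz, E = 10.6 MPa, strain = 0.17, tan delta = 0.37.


Q = pi * f * E * strain^2 * tan_d
= pi * 8 * 10.6 * 0.17^2 * 0.37
= pi * 8 * 10.6 * 0.0289 * 0.37
= 2.8487

Q = 2.8487


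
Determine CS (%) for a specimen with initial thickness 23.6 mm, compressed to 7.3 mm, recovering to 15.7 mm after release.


CS = (t0 - recovered) / (t0 - ts) * 100
= (23.6 - 15.7) / (23.6 - 7.3) * 100
= 7.9 / 16.3 * 100
= 48.5%

48.5%


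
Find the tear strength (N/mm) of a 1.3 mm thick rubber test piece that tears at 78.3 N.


Tear strength = force / thickness
= 78.3 / 1.3
= 60.23 N/mm

60.23 N/mm


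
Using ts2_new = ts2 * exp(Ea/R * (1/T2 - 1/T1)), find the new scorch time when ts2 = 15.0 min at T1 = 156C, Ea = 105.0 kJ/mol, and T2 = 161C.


Convert temperatures: T1 = 156 + 273.15 = 429.15 K, T2 = 161 + 273.15 = 434.15 K
ts2_new = 15.0 * exp(105000 / 8.314 * (1/434.15 - 1/429.15))
1/T2 - 1/T1 = -2.6836e-05
ts2_new = 10.69 min

10.69 min


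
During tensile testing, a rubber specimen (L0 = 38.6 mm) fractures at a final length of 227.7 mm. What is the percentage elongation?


Elongation = (Lf - L0) / L0 * 100
= (227.7 - 38.6) / 38.6 * 100
= 189.1 / 38.6 * 100
= 489.9%

489.9%


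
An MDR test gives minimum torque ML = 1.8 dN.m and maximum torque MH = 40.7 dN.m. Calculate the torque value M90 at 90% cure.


M90 = ML + 0.9 * (MH - ML)
M90 = 1.8 + 0.9 * (40.7 - 1.8)
M90 = 1.8 + 0.9 * 38.9
M90 = 36.81 dN.m

36.81 dN.m


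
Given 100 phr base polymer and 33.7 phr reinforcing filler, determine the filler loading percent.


Filler % = filler / (rubber + filler) * 100
= 33.7 / (100 + 33.7) * 100
= 33.7 / 133.7 * 100
= 25.21%

25.21%


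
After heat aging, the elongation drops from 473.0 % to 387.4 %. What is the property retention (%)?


Retention = aged / original * 100
= 387.4 / 473.0 * 100
= 81.9%

81.9%


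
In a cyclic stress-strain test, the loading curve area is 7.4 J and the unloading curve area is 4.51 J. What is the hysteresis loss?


Hysteresis loss = loading - unloading
= 7.4 - 4.51
= 2.89 J

2.89 J


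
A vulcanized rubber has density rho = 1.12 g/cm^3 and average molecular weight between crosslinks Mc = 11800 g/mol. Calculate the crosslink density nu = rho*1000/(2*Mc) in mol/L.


nu = rho * 1000 / (2 * Mc)
nu = 1.12 * 1000 / (2 * 11800)
nu = 1120.0 / 23600
nu = 0.0475 mol/L

0.0475 mol/L


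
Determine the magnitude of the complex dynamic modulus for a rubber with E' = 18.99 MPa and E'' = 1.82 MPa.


|E*| = sqrt(E'^2 + E''^2)
= sqrt(18.99^2 + 1.82^2)
= sqrt(360.6201 + 3.3124)
= 19.077 MPa

19.077 MPa


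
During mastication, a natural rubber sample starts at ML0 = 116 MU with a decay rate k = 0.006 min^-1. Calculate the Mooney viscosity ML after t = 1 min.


ML = ML0 * exp(-k * t)
ML = 116 * exp(-0.006 * 1)
ML = 116 * 0.9940
ML = 115.31 MU

115.31 MU


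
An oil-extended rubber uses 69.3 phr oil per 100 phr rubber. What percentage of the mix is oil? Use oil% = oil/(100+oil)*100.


Oil % = oil / (100 + oil) * 100
= 69.3 / (100 + 69.3) * 100
= 69.3 / 169.3 * 100
= 40.93%

40.93%


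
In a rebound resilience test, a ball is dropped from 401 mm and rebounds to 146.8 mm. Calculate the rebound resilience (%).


Resilience = h_rebound / h_drop * 100
= 146.8 / 401 * 100
= 36.6%

36.6%


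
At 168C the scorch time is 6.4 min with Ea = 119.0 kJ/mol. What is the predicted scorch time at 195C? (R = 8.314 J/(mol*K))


Convert temperatures: T1 = 168 + 273.15 = 441.15 K, T2 = 195 + 273.15 = 468.15 K
ts2_new = 6.4 * exp(119000 / 8.314 * (1/468.15 - 1/441.15))
1/T2 - 1/T1 = -1.3074e-04
ts2_new = 0.99 min

0.99 min


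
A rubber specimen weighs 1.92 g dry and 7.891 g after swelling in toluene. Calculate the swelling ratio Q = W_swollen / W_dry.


Q = W_swollen / W_dry
Q = 7.891 / 1.92
Q = 4.11

Q = 4.11


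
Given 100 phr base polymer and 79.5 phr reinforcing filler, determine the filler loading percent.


Filler % = filler / (rubber + filler) * 100
= 79.5 / (100 + 79.5) * 100
= 79.5 / 179.5 * 100
= 44.29%

44.29%


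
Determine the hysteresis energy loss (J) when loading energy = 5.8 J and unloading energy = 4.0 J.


Hysteresis loss = loading - unloading
= 5.8 - 4.0
= 1.8 J

1.8 J


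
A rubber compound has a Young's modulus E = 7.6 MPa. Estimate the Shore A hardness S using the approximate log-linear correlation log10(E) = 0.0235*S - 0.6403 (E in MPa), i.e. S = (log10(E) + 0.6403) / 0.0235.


log10(E) = 0.0235*S - 0.6403  =>  S = (log10(E) + 0.6403) / 0.0235
log10(7.6) = 0.880814
S = (0.880814 + 0.6403) / 0.0235 = 1.521114 / 0.0235
S = 64.7

Shore A = 64.7


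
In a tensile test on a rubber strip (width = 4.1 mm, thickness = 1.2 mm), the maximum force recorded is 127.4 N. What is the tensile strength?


Area = width * thickness = 4.1 * 1.2 = 4.92 mm^2
TS = force / area = 127.4 / 4.92 = 25.89 MPa

25.89 MPa


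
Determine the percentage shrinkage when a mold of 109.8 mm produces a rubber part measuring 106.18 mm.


Shrinkage = (mold - part) / mold * 100
= (109.8 - 106.18) / 109.8 * 100
= 3.62 / 109.8 * 100
= 3.3%

3.3%


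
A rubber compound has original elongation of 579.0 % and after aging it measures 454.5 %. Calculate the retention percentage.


Retention = aged / original * 100
= 454.5 / 579.0 * 100
= 78.5%

78.5%


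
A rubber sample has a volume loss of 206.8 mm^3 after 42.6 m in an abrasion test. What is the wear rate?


Rate = volume_loss / distance
= 206.8 / 42.6
= 4.854 mm^3/m

4.854 mm^3/m


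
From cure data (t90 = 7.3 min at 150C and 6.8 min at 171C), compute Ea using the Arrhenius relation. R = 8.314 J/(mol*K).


T1 = 423.15 K, T2 = 444.15 K
1/T1 - 1/T2 = 1.1174e-04
ln(t1/t2) = ln(7.3/6.8) = 0.0710
Ea = 8.314 * 0.0710 / 1.1174e-04 = 5279.3173 J/mol
Ea = 5.28 kJ/mol

5.28 kJ/mol


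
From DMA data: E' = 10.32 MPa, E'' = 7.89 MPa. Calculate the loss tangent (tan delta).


tan delta = E'' / E'
= 7.89 / 10.32
= 0.7645

tan delta = 0.7645


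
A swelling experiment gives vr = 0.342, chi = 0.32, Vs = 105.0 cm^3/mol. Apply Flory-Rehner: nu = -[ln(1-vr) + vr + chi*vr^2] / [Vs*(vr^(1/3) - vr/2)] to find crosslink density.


ln(1 - vr) = ln(1 - 0.342) = -0.4186
Numerator = -((-0.4186) + 0.342 + 0.32 * 0.342^2) = 0.0391
Denominator = 105.0 * (0.342^(1/3) - 0.342/2) = 55.4735
nu = 0.0391 / 55.4735 = 7.0524e-04 mol/cm^3

7.0524e-04 mol/cm^3


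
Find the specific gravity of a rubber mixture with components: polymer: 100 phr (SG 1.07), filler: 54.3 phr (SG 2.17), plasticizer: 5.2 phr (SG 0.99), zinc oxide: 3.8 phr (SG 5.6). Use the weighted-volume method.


Sum of weights = 163.3
Volume contributions:
  polymer: 100/1.07 = 93.4579
  filler: 54.3/2.17 = 25.0230
  plasticizer: 5.2/0.99 = 5.2525
  zinc oxide: 3.8/5.6 = 0.6786
Sum of volumes = 124.4121
SG = 163.3 / 124.4121 = 1.313

SG = 1.313


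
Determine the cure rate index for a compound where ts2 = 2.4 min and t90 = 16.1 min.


CRI = 100 / (t90 - ts2)
= 100 / (16.1 - 2.4)
= 100 / 13.7
= 7.3 min^-1

7.3 min^-1


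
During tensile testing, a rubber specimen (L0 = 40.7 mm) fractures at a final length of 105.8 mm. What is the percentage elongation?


Elongation = (Lf - L0) / L0 * 100
= (105.8 - 40.7) / 40.7 * 100
= 65.1 / 40.7 * 100
= 160.0%

160.0%


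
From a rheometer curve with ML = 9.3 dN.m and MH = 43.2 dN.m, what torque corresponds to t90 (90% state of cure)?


M90 = ML + 0.9 * (MH - ML)
M90 = 9.3 + 0.9 * (43.2 - 9.3)
M90 = 9.3 + 0.9 * 33.9
M90 = 39.81 dN.m

39.81 dN.m


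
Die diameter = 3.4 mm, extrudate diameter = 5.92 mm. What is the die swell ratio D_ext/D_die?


Die swell ratio = D_extrudate / D_die
= 5.92 / 3.4
= 1.741

Die swell = 1.741


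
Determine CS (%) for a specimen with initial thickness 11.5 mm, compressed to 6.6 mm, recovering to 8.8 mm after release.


CS = (t0 - recovered) / (t0 - ts) * 100
= (11.5 - 8.8) / (11.5 - 6.6) * 100
= 2.7 / 4.9 * 100
= 55.1%

55.1%


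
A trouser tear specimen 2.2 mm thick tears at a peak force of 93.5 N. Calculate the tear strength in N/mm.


Tear strength = force / thickness
= 93.5 / 2.2
= 42.5 N/mm

42.5 N/mm


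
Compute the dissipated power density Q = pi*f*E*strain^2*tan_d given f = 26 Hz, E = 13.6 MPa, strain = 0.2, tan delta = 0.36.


Q = pi * f * E * strain^2 * tan_d
= pi * 26 * 13.6 * 0.2^2 * 0.36
= pi * 26 * 13.6 * 0.0400 * 0.36
= 15.9965

Q = 15.9965


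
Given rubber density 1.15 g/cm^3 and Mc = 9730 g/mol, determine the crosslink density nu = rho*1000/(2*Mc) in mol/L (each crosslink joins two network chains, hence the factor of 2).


nu = rho * 1000 / (2 * Mc)
nu = 1.15 * 1000 / (2 * 9730)
nu = 1150.0 / 19460
nu = 0.0591 mol/L

0.0591 mol/L


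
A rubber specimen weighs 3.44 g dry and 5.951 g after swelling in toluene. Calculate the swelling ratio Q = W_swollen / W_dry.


Q = W_swollen / W_dry
Q = 5.951 / 3.44
Q = 1.73

Q = 1.73


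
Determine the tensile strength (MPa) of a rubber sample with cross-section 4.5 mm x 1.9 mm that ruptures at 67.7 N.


Area = width * thickness = 4.5 * 1.9 = 8.55 mm^2
TS = force / area = 67.7 / 8.55 = 7.92 MPa

7.92 MPa


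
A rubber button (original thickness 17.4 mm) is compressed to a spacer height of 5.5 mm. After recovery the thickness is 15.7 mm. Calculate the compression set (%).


CS = (t0 - recovered) / (t0 - ts) * 100
= (17.4 - 15.7) / (17.4 - 5.5) * 100
= 1.7 / 11.9 * 100
= 14.3%

14.3%


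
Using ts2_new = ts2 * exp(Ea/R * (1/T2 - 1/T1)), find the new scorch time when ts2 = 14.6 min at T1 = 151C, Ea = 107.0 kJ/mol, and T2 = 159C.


Convert temperatures: T1 = 151 + 273.15 = 424.15 K, T2 = 159 + 273.15 = 432.15 K
ts2_new = 14.6 * exp(107000 / 8.314 * (1/432.15 - 1/424.15))
1/T2 - 1/T1 = -4.3645e-05
ts2_new = 8.33 min

8.33 min


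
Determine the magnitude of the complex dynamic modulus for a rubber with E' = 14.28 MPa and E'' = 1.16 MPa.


|E*| = sqrt(E'^2 + E''^2)
= sqrt(14.28^2 + 1.16^2)
= sqrt(203.9184 + 1.3456)
= 14.327 MPa

14.327 MPa


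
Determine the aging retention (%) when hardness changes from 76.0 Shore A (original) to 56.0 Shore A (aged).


Retention = aged / original * 100
= 56.0 / 76.0 * 100
= 73.7%

73.7%


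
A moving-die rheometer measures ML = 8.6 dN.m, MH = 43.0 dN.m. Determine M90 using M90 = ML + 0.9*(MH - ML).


M90 = ML + 0.9 * (MH - ML)
M90 = 8.6 + 0.9 * (43.0 - 8.6)
M90 = 8.6 + 0.9 * 34.4
M90 = 39.56 dN.m

39.56 dN.m


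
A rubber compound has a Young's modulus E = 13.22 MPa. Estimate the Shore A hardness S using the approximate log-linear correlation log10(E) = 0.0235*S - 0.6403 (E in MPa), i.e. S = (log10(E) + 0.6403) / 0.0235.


log10(E) = 0.0235*S - 0.6403  =>  S = (log10(E) + 0.6403) / 0.0235
log10(13.22) = 1.121231
S = (1.121231 + 0.6403) / 0.0235 = 1.761531 / 0.0235
S = 75.0

Shore A = 75.0


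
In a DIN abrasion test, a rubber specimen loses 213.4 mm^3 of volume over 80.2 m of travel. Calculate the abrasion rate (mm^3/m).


Rate = volume_loss / distance
= 213.4 / 80.2
= 2.661 mm^3/m

2.661 mm^3/m


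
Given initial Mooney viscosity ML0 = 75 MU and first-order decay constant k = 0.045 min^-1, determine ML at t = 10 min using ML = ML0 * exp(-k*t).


ML = ML0 * exp(-k * t)
ML = 75 * exp(-0.045 * 10)
ML = 75 * 0.6376
ML = 47.82 MU

47.82 MU


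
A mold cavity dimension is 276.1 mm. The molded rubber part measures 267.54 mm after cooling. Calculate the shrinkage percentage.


Shrinkage = (mold - part) / mold * 100
= (276.1 - 267.54) / 276.1 * 100
= 8.56 / 276.1 * 100
= 3.1%

3.1%


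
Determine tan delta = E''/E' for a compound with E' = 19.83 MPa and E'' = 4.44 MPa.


tan delta = E'' / E'
= 4.44 / 19.83
= 0.2239

tan delta = 0.2239


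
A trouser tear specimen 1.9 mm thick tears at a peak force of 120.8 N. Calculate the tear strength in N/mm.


Tear strength = force / thickness
= 120.8 / 1.9
= 63.58 N/mm

63.58 N/mm


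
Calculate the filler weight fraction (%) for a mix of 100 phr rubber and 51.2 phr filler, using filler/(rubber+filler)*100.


Filler % = filler / (rubber + filler) * 100
= 51.2 / (100 + 51.2) * 100
= 51.2 / 151.2 * 100
= 33.86%

33.86%


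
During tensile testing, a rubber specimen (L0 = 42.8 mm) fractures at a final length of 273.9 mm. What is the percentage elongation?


Elongation = (Lf - L0) / L0 * 100
= (273.9 - 42.8) / 42.8 * 100
= 231.1 / 42.8 * 100
= 540.0%

540.0%


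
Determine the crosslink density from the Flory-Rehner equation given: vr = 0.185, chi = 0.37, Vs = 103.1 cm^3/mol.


ln(1 - vr) = ln(1 - 0.185) = -0.2046
Numerator = -((-0.2046) + 0.185 + 0.37 * 0.185^2) = 0.0069
Denominator = 103.1 * (0.185^(1/3) - 0.185/2) = 49.2098
nu = 0.0069 / 49.2098 = 1.4030e-04 mol/cm^3

1.4030e-04 mol/cm^3


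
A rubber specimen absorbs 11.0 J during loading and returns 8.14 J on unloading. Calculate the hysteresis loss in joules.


Hysteresis loss = loading - unloading
= 11.0 - 8.14
= 2.86 J

2.86 J


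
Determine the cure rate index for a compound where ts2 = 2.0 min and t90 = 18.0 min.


CRI = 100 / (t90 - ts2)
= 100 / (18.0 - 2.0)
= 100 / 16.0
= 6.25 min^-1

6.25 min^-1


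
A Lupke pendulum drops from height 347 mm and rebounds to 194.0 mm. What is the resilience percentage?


Resilience = h_rebound / h_drop * 100
= 194.0 / 347 * 100
= 55.9%

55.9%


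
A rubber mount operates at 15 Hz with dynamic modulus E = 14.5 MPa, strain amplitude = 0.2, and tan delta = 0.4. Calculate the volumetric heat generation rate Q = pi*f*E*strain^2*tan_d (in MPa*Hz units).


Q = pi * f * E * strain^2 * tan_d
= pi * 15 * 14.5 * 0.2^2 * 0.4
= pi * 15 * 14.5 * 0.0400 * 0.4
= 10.9327

Q = 10.9327


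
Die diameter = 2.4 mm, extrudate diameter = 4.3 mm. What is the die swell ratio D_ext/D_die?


Die swell ratio = D_extrudate / D_die
= 4.3 / 2.4
= 1.792

Die swell = 1.792


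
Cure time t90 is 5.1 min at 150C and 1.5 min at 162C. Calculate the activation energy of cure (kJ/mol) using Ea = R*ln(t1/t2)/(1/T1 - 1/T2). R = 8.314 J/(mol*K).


T1 = 423.15 K, T2 = 435.15 K
1/T1 - 1/T2 = 6.5170e-05
ln(t1/t2) = ln(5.1/1.5) = 1.2238
Ea = 8.314 * 1.2238 / 6.5170e-05 = 156121.9033 J/mol
Ea = 156.12 kJ/mol

156.12 kJ/mol


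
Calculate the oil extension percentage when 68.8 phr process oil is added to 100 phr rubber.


Oil % = oil / (100 + oil) * 100
= 68.8 / (100 + 68.8) * 100
= 68.8 / 168.8 * 100
= 40.76%

40.76%


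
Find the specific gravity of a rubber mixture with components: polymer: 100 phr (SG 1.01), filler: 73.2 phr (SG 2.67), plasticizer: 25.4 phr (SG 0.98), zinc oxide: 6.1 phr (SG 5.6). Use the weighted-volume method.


Sum of weights = 204.7
Volume contributions:
  polymer: 100/1.01 = 99.0099
  filler: 73.2/2.67 = 27.4157
  plasticizer: 25.4/0.98 = 25.9184
  zinc oxide: 6.1/5.6 = 1.0893
Sum of volumes = 153.4333
SG = 204.7 / 153.4333 = 1.334

SG = 1.334


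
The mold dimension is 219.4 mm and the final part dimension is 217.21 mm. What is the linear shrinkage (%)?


Shrinkage = (mold - part) / mold * 100
= (219.4 - 217.21) / 219.4 * 100
= 2.19 / 219.4 * 100
= 1.0%

1.0%


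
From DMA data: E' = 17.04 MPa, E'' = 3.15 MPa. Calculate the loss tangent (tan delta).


tan delta = E'' / E'
= 3.15 / 17.04
= 0.1849

tan delta = 0.1849


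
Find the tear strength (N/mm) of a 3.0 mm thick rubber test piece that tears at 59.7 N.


Tear strength = force / thickness
= 59.7 / 3.0
= 19.9 N/mm

19.9 N/mm


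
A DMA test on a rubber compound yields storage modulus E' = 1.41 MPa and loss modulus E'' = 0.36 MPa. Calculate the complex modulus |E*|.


|E*| = sqrt(E'^2 + E''^2)
= sqrt(1.41^2 + 0.36^2)
= sqrt(1.9881 + 0.1296)
= 1.455 MPa

1.455 MPa


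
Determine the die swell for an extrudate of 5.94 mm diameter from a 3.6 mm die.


Die swell ratio = D_extrudate / D_die
= 5.94 / 3.6
= 1.65

Die swell = 1.65


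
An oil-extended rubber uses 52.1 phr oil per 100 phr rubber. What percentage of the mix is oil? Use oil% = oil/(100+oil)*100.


Oil % = oil / (100 + oil) * 100
= 52.1 / (100 + 52.1) * 100
= 52.1 / 152.1 * 100
= 34.25%

34.25%


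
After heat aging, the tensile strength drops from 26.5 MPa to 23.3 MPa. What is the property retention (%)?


Retention = aged / original * 100
= 23.3 / 26.5 * 100
= 87.9%

87.9%


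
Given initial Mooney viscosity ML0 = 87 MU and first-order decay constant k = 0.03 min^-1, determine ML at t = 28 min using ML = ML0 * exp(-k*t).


ML = ML0 * exp(-k * t)
ML = 87 * exp(-0.03 * 28)
ML = 87 * 0.4317
ML = 37.56 MU

37.56 MU


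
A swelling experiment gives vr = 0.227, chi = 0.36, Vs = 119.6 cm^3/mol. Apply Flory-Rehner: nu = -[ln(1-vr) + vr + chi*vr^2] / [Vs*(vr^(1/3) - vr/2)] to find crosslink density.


ln(1 - vr) = ln(1 - 0.227) = -0.2575
Numerator = -((-0.2575) + 0.227 + 0.36 * 0.227^2) = 0.0119
Denominator = 119.6 * (0.227^(1/3) - 0.227/2) = 59.3834
nu = 0.0119 / 59.3834 = 2.0083e-04 mol/cm^3

2.0083e-04 mol/cm^3


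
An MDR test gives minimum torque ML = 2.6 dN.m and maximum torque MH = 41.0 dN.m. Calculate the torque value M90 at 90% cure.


M90 = ML + 0.9 * (MH - ML)
M90 = 2.6 + 0.9 * (41.0 - 2.6)
M90 = 2.6 + 0.9 * 38.4
M90 = 37.16 dN.m

37.16 dN.m


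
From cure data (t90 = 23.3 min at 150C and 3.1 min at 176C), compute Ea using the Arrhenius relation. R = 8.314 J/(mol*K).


T1 = 423.15 K, T2 = 449.15 K
1/T1 - 1/T2 = 1.3680e-04
ln(t1/t2) = ln(23.3/3.1) = 2.0171
Ea = 8.314 * 2.0171 / 1.3680e-04 = 122585.5710 J/mol
Ea = 122.59 kJ/mol

122.59 kJ/mol


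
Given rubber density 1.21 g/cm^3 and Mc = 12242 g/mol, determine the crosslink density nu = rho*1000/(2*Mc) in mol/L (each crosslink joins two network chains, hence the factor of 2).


nu = rho * 1000 / (2 * Mc)
nu = 1.21 * 1000 / (2 * 12242)
nu = 1210.0 / 24484
nu = 0.0494 mol/L

0.0494 mol/L


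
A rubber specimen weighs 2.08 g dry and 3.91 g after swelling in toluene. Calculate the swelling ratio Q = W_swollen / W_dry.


Q = W_swollen / W_dry
Q = 3.91 / 2.08
Q = 1.88

Q = 1.88


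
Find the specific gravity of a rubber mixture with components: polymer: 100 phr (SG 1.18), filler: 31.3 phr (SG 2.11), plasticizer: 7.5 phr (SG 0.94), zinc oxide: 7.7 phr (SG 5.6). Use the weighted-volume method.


Sum of weights = 146.5
Volume contributions:
  polymer: 100/1.18 = 84.7458
  filler: 31.3/2.11 = 14.8341
  plasticizer: 7.5/0.94 = 7.9787
  zinc oxide: 7.7/5.6 = 1.3750
Sum of volumes = 108.9336
SG = 146.5 / 108.9336 = 1.345

SG = 1.345


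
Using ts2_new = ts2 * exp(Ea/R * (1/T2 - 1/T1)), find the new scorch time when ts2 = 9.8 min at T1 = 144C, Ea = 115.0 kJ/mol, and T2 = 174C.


Convert temperatures: T1 = 144 + 273.15 = 417.15 K, T2 = 174 + 273.15 = 447.15 K
ts2_new = 9.8 * exp(115000 / 8.314 * (1/447.15 - 1/417.15))
1/T2 - 1/T1 = -1.6083e-04
ts2_new = 1.06 min

1.06 min


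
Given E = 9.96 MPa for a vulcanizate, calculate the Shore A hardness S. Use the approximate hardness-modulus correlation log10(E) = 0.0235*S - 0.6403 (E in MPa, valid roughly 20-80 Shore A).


log10(E) = 0.0235*S - 0.6403  =>  S = (log10(E) + 0.6403) / 0.0235
log10(9.96) = 0.998259
S = (0.998259 + 0.6403) / 0.0235 = 1.638559 / 0.0235
S = 69.7

Shore A = 69.7


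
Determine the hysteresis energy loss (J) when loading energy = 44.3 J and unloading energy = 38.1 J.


Hysteresis loss = loading - unloading
= 44.3 - 38.1
= 6.2 J

6.2 J


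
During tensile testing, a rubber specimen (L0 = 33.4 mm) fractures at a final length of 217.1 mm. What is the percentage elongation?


Elongation = (Lf - L0) / L0 * 100
= (217.1 - 33.4) / 33.4 * 100
= 183.7 / 33.4 * 100
= 550.0%

550.0%


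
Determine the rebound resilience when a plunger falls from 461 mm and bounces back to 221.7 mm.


Resilience = h_rebound / h_drop * 100
= 221.7 / 461 * 100
= 48.1%

48.1%


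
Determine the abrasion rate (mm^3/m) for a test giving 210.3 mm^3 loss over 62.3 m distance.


Rate = volume_loss / distance
= 210.3 / 62.3
= 3.376 mm^3/m

3.376 mm^3/m


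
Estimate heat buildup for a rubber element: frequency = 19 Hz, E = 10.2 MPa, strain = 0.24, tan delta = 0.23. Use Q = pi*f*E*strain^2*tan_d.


Q = pi * f * E * strain^2 * tan_d
= pi * 19 * 10.2 * 0.24^2 * 0.23
= pi * 19 * 10.2 * 0.0576 * 0.23
= 8.0659

Q = 8.0659


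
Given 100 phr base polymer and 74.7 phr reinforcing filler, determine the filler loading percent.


Filler % = filler / (rubber + filler) * 100
= 74.7 / (100 + 74.7) * 100
= 74.7 / 174.7 * 100
= 42.76%

42.76%


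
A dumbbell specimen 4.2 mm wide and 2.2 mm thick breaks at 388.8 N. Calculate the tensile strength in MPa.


Area = width * thickness = 4.2 * 2.2 = 9.24 mm^2
TS = force / area = 388.8 / 9.24 = 42.08 MPa

42.08 MPa


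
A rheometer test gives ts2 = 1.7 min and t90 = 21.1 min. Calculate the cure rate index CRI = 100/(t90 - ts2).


CRI = 100 / (t90 - ts2)
= 100 / (21.1 - 1.7)
= 100 / 19.4
= 5.15 min^-1

5.15 min^-1


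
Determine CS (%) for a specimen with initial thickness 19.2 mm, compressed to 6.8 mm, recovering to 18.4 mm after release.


CS = (t0 - recovered) / (t0 - ts) * 100
= (19.2 - 18.4) / (19.2 - 6.8) * 100
= 0.8 / 12.4 * 100
= 6.5%

6.5%


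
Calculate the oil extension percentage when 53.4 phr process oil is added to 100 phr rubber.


Oil % = oil / (100 + oil) * 100
= 53.4 / (100 + 53.4) * 100
= 53.4 / 153.4 * 100
= 34.81%

34.81%


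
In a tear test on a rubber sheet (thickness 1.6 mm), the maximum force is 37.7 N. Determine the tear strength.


Tear strength = force / thickness
= 37.7 / 1.6
= 23.56 N/mm

23.56 N/mm


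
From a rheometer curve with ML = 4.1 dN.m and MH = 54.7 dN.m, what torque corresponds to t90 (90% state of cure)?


M90 = ML + 0.9 * (MH - ML)
M90 = 4.1 + 0.9 * (54.7 - 4.1)
M90 = 4.1 + 0.9 * 50.6
M90 = 49.64 dN.m

49.64 dN.m


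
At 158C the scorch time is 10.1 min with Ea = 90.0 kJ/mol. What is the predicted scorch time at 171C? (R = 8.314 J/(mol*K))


Convert temperatures: T1 = 158 + 273.15 = 431.15 K, T2 = 171 + 273.15 = 444.15 K
ts2_new = 10.1 * exp(90000 / 8.314 * (1/444.15 - 1/431.15))
1/T2 - 1/T1 = -6.7887e-05
ts2_new = 4.84 min

4.84 min


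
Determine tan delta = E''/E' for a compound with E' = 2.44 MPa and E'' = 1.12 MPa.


tan delta = E'' / E'
= 1.12 / 2.44
= 0.459

tan delta = 0.459


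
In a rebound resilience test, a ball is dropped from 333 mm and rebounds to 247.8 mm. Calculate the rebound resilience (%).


Resilience = h_rebound / h_drop * 100
= 247.8 / 333 * 100
= 74.4%

74.4%


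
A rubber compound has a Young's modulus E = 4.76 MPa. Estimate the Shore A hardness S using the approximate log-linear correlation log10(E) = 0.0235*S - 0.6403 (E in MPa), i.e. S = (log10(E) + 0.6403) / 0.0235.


log10(E) = 0.0235*S - 0.6403  =>  S = (log10(E) + 0.6403) / 0.0235
log10(4.76) = 0.677607
S = (0.677607 + 0.6403) / 0.0235 = 1.317907 / 0.0235
S = 56.1

Shore A = 56.1


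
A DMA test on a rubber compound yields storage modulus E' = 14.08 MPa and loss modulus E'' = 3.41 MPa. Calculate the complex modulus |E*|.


|E*| = sqrt(E'^2 + E''^2)
= sqrt(14.08^2 + 3.41^2)
= sqrt(198.2464 + 11.6281)
= 14.487 MPa

14.487 MPa


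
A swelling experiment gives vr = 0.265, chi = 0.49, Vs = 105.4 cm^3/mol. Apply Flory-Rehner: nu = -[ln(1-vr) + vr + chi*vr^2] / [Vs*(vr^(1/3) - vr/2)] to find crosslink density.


ln(1 - vr) = ln(1 - 0.265) = -0.3079
Numerator = -((-0.3079) + 0.265 + 0.49 * 0.265^2) = 0.0085
Denominator = 105.4 * (0.265^(1/3) - 0.265/2) = 53.7346
nu = 0.0085 / 53.7346 = 1.5771e-04 mol/cm^3

1.5771e-04 mol/cm^3


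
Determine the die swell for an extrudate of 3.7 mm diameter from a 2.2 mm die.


Die swell ratio = D_extrudate / D_die
= 3.7 / 2.2
= 1.682

Die swell = 1.682


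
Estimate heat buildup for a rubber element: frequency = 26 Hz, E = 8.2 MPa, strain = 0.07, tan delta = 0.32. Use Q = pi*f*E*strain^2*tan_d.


Q = pi * f * E * strain^2 * tan_d
= pi * 26 * 8.2 * 0.07^2 * 0.32
= pi * 26 * 8.2 * 0.0049 * 0.32
= 1.0502

Q = 1.0502


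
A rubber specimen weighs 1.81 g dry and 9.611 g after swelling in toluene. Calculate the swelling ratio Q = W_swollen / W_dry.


Q = W_swollen / W_dry
Q = 9.611 / 1.81
Q = 5.31

Q = 5.31


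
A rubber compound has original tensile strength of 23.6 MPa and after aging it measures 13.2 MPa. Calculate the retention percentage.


Retention = aged / original * 100
= 13.2 / 23.6 * 100
= 55.9%

55.9%


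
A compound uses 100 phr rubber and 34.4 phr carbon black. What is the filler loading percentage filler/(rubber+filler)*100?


Filler % = filler / (rubber + filler) * 100
= 34.4 / (100 + 34.4) * 100
= 34.4 / 134.4 * 100
= 25.6%

25.6%


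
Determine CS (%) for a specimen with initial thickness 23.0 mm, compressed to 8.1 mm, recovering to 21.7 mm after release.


CS = (t0 - recovered) / (t0 - ts) * 100
= (23.0 - 21.7) / (23.0 - 8.1) * 100
= 1.3 / 14.9 * 100
= 8.7%

8.7%


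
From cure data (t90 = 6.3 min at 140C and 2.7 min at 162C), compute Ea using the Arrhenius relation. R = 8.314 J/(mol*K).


T1 = 413.15 K, T2 = 435.15 K
1/T1 - 1/T2 = 1.2237e-04
ln(t1/t2) = ln(6.3/2.7) = 0.8473
Ea = 8.314 * 0.8473 / 1.2237e-04 = 57566.5489 J/mol
Ea = 57.57 kJ/mol

57.57 kJ/mol


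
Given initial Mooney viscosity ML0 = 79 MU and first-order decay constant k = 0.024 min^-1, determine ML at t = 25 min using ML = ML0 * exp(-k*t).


ML = ML0 * exp(-k * t)
ML = 79 * exp(-0.024 * 25)
ML = 79 * 0.5488
ML = 43.36 MU

43.36 MU


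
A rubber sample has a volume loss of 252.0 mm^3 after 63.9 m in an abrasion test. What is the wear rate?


Rate = volume_loss / distance
= 252.0 / 63.9
= 3.944 mm^3/m

3.944 mm^3/m


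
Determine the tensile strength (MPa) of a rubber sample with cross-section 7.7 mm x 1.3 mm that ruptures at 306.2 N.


Area = width * thickness = 7.7 * 1.3 = 10.01 mm^2
TS = force / area = 306.2 / 10.01 = 30.59 MPa

30.59 MPa


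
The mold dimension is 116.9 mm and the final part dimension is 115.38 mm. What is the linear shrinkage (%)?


Shrinkage = (mold - part) / mold * 100
= (116.9 - 115.38) / 116.9 * 100
= 1.52 / 116.9 * 100
= 1.3%

1.3%


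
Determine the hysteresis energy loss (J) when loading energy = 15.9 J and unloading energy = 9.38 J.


Hysteresis loss = loading - unloading
= 15.9 - 9.38
= 6.52 J

6.52 J


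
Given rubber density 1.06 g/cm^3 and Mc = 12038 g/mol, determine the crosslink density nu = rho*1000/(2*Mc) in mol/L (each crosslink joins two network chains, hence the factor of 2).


nu = rho * 1000 / (2 * Mc)
nu = 1.06 * 1000 / (2 * 12038)
nu = 1060.0 / 24076
nu = 0.0440 mol/L

0.0440 mol/L


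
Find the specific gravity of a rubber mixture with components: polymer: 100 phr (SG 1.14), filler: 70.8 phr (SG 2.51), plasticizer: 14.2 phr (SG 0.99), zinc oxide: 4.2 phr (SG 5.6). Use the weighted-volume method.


Sum of weights = 189.2
Volume contributions:
  polymer: 100/1.14 = 87.7193
  filler: 70.8/2.51 = 28.2072
  plasticizer: 14.2/0.99 = 14.3434
  zinc oxide: 4.2/5.6 = 0.7500
Sum of volumes = 131.0199
SG = 189.2 / 131.0199 = 1.444

SG = 1.444


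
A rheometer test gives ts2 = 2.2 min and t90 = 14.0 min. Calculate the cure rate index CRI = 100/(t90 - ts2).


CRI = 100 / (t90 - ts2)
= 100 / (14.0 - 2.2)
= 100 / 11.8
= 8.47 min^-1

8.47 min^-1


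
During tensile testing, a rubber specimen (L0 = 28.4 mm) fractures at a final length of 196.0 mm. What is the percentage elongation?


Elongation = (Lf - L0) / L0 * 100
= (196.0 - 28.4) / 28.4 * 100
= 167.6 / 28.4 * 100
= 590.1%

590.1%


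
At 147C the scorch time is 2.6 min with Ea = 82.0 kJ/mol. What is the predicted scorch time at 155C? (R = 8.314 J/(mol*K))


Convert temperatures: T1 = 147 + 273.15 = 420.15 K, T2 = 155 + 273.15 = 428.15 K
ts2_new = 2.6 * exp(82000 / 8.314 * (1/428.15 - 1/420.15))
1/T2 - 1/T1 = -4.4472e-05
ts2_new = 1.68 min

1.68 min


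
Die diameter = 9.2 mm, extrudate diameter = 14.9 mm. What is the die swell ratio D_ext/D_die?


Die swell ratio = D_extrudate / D_die
= 14.9 / 9.2
= 1.62

Die swell = 1.62


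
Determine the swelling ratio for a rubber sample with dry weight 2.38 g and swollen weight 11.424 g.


Q = W_swollen / W_dry
Q = 11.424 / 2.38
Q = 4.8

Q = 4.8


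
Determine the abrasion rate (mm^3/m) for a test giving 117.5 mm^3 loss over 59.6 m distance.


Rate = volume_loss / distance
= 117.5 / 59.6
= 1.971 mm^3/m

1.971 mm^3/m


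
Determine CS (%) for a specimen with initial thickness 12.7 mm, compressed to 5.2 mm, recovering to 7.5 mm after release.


CS = (t0 - recovered) / (t0 - ts) * 100
= (12.7 - 7.5) / (12.7 - 5.2) * 100
= 5.2 / 7.5 * 100
= 69.3%

69.3%


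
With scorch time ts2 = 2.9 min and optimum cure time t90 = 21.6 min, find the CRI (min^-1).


CRI = 100 / (t90 - ts2)
= 100 / (21.6 - 2.9)
= 100 / 18.7
= 5.35 min^-1

5.35 min^-1


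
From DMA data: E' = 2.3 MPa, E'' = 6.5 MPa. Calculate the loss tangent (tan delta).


tan delta = E'' / E'
= 6.5 / 2.3
= 2.8261

tan delta = 2.8261


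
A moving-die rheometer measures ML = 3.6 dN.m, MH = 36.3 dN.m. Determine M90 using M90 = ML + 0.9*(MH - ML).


M90 = ML + 0.9 * (MH - ML)
M90 = 3.6 + 0.9 * (36.3 - 3.6)
M90 = 3.6 + 0.9 * 32.7
M90 = 33.03 dN.m

33.03 dN.m


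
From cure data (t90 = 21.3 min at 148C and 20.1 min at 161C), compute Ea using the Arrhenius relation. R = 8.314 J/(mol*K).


T1 = 421.15 K, T2 = 434.15 K
1/T1 - 1/T2 = 7.1100e-05
ln(t1/t2) = ln(21.3/20.1) = 0.0580
Ea = 8.314 * 0.0580 / 7.1100e-05 = 6780.7206 J/mol
Ea = 6.78 kJ/mol

6.78 kJ/mol


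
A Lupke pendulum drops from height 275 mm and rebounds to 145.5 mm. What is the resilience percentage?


Resilience = h_rebound / h_drop * 100
= 145.5 / 275 * 100
= 52.9%

52.9%


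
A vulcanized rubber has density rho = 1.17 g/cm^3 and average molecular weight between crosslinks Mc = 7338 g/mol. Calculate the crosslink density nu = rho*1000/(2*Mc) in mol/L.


nu = rho * 1000 / (2 * Mc)
nu = 1.17 * 1000 / (2 * 7338)
nu = 1170.0 / 14676
nu = 0.0797 mol/L

0.0797 mol/L


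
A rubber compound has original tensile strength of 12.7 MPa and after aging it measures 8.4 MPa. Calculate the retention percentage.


Retention = aged / original * 100
= 8.4 / 12.7 * 100
= 66.1%

66.1%


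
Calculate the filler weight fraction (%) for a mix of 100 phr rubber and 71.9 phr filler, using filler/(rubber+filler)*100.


Filler % = filler / (rubber + filler) * 100
= 71.9 / (100 + 71.9) * 100
= 71.9 / 171.9 * 100
= 41.83%

41.83%


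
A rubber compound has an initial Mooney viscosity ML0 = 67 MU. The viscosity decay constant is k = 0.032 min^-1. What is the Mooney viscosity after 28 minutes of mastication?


ML = ML0 * exp(-k * t)
ML = 67 * exp(-0.032 * 28)
ML = 67 * 0.4082
ML = 27.35 MU

27.35 MU


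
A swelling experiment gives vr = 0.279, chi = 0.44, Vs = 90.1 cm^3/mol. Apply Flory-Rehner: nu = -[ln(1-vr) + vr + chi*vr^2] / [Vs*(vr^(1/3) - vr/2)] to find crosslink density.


ln(1 - vr) = ln(1 - 0.279) = -0.3271
Numerator = -((-0.3271) + 0.279 + 0.44 * 0.279^2) = 0.0139
Denominator = 90.1 * (0.279^(1/3) - 0.279/2) = 46.3054
nu = 0.0139 / 46.3054 = 2.9945e-04 mol/cm^3

2.9945e-04 mol/cm^3


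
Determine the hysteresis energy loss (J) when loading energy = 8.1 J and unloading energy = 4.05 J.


Hysteresis loss = loading - unloading
= 8.1 - 4.05
= 4.05 J

4.05 J


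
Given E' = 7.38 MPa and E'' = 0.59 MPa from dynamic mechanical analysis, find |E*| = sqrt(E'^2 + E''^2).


|E*| = sqrt(E'^2 + E''^2)
= sqrt(7.38^2 + 0.59^2)
= sqrt(54.4644 + 0.3481)
= 7.404 MPa

7.404 MPa


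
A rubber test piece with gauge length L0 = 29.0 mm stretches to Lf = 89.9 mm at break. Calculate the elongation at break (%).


Elongation = (Lf - L0) / L0 * 100
= (89.9 - 29.0) / 29.0 * 100
= 60.9 / 29.0 * 100
= 210.0%

210.0%


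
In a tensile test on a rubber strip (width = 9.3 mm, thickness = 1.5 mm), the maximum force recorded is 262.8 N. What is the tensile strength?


Area = width * thickness = 9.3 * 1.5 = 13.95 mm^2
TS = force / area = 262.8 / 13.95 = 18.84 MPa

18.84 MPa


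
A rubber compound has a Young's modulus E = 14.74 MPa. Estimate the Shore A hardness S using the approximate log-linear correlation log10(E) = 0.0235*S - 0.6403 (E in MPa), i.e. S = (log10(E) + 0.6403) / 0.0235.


log10(E) = 0.0235*S - 0.6403  =>  S = (log10(E) + 0.6403) / 0.0235
log10(14.74) = 1.168497
S = (1.168497 + 0.6403) / 0.0235 = 1.808797 / 0.0235
S = 77.0

Shore A = 77.0


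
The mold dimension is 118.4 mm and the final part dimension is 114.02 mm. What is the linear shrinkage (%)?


Shrinkage = (mold - part) / mold * 100
= (118.4 - 114.02) / 118.4 * 100
= 4.38 / 118.4 * 100
= 3.7%

3.7%


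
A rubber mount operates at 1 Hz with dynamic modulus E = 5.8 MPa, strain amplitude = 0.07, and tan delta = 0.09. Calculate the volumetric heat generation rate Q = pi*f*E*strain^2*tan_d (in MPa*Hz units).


Q = pi * f * E * strain^2 * tan_d
= pi * 1 * 5.8 * 0.07^2 * 0.09
= pi * 1 * 5.8 * 0.0049 * 0.09
= 0.0080

Q = 0.0080


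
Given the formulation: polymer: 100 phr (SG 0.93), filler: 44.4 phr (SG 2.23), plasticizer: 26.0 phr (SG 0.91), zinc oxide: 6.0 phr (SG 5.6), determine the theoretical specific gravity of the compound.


Sum of weights = 176.4
Volume contributions:
  polymer: 100/0.93 = 107.5269
  filler: 44.4/2.23 = 19.9103
  plasticizer: 26.0/0.91 = 28.5714
  zinc oxide: 6.0/5.6 = 1.0714
Sum of volumes = 157.0801
SG = 176.4 / 157.0801 = 1.123

SG = 1.123


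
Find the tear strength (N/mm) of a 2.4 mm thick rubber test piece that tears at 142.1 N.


Tear strength = force / thickness
= 142.1 / 2.4
= 59.21 N/mm

59.21 N/mm


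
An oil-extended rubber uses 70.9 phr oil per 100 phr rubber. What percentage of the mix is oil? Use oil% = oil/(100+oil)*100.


Oil % = oil / (100 + oil) * 100
= 70.9 / (100 + 70.9) * 100
= 70.9 / 170.9 * 100
= 41.49%

41.49%


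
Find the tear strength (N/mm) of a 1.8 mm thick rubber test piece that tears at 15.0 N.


Tear strength = force / thickness
= 15.0 / 1.8
= 8.33 N/mm

8.33 N/mm


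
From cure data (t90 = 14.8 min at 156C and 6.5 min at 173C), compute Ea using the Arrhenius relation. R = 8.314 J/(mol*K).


T1 = 429.15 K, T2 = 446.15 K
1/T1 - 1/T2 = 8.8789e-05
ln(t1/t2) = ln(14.8/6.5) = 0.8228
Ea = 8.314 * 0.8228 / 8.8789e-05 = 77047.5074 J/mol
Ea = 77.05 kJ/mol

77.05 kJ/mol


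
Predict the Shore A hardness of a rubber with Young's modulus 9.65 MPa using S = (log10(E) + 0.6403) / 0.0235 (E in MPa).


log10(E) = 0.0235*S - 0.6403  =>  S = (log10(E) + 0.6403) / 0.0235
log10(9.65) = 0.984527
S = (0.984527 + 0.6403) / 0.0235 = 1.624827 / 0.0235
S = 69.1

Shore A = 69.1


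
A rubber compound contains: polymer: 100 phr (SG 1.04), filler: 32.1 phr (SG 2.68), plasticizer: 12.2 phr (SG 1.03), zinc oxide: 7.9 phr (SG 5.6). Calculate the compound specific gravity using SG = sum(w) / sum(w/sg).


Sum of weights = 152.2
Volume contributions:
  polymer: 100/1.04 = 96.1538
  filler: 32.1/2.68 = 11.9776
  plasticizer: 12.2/1.03 = 11.8447
  zinc oxide: 7.9/5.6 = 1.4107
Sum of volumes = 121.3868
SG = 152.2 / 121.3868 = 1.254

SG = 1.254


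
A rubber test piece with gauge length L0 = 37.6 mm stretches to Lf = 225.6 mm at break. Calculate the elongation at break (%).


Elongation = (Lf - L0) / L0 * 100
= (225.6 - 37.6) / 37.6 * 100
= 188.0 / 37.6 * 100
= 500.0%

500.0%


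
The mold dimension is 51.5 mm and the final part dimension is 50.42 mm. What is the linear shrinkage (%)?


Shrinkage = (mold - part) / mold * 100
= (51.5 - 50.42) / 51.5 * 100
= 1.08 / 51.5 * 100
= 2.1%

2.1%


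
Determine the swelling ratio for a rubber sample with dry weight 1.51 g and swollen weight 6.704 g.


Q = W_swollen / W_dry
Q = 6.704 / 1.51
Q = 4.44

Q = 4.44


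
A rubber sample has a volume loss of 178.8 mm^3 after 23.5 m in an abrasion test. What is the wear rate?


Rate = volume_loss / distance
= 178.8 / 23.5
= 7.609 mm^3/m

7.609 mm^3/m
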